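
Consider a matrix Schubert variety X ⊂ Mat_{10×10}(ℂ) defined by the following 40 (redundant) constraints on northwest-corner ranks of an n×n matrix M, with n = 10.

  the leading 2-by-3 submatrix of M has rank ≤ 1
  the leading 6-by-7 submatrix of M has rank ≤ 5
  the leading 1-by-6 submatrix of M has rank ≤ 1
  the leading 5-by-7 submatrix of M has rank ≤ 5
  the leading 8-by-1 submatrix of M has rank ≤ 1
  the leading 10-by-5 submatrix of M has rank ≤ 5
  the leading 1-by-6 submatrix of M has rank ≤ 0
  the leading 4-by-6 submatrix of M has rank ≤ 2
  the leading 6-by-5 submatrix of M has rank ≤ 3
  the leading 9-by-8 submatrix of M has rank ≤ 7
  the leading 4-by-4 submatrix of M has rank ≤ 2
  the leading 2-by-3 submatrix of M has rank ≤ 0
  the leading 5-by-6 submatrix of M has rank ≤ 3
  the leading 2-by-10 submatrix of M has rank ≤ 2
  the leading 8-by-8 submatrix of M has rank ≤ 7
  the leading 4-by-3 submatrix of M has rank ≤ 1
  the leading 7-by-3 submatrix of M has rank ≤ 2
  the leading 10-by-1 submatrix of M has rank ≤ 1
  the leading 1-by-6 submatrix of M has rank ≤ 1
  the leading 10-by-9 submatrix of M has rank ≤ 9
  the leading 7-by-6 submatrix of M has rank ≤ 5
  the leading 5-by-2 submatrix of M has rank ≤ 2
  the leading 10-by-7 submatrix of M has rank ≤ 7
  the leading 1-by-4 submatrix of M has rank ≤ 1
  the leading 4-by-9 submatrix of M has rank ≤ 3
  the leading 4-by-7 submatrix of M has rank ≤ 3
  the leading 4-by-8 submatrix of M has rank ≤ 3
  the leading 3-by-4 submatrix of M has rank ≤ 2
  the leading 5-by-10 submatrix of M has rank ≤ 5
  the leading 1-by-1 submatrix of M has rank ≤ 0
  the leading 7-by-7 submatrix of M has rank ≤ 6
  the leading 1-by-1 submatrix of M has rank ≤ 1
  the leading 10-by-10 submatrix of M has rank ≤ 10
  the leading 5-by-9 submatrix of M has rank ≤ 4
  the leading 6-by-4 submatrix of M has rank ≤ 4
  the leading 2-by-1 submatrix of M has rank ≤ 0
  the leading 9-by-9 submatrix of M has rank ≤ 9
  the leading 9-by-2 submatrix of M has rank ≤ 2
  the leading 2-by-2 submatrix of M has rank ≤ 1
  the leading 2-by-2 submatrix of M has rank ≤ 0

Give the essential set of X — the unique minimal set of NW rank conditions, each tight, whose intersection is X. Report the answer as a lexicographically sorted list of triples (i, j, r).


Computing R[i][j] = min implied NW-rank bound (n=10, 40 conditions):

  0  0  0  0  0  0  1  1  1  1
  0  0  0  1  1  1  2  2  2  2
  1  1  1  2  2  2  3  3  3  3
  1  1  1  2  2  2  3  3  3  4
  1  2  2  3  3  3  4  4  4  5
  1  2  2  3  3  4  5  5  5  6
  1  2  2  3  4  5  6  6  6  7
  1  2  3  4  5  6  7  7  7  8
  1  2  3  4  5  6  7  7  8  9
  1  2  3  4  5  6  7  8  9  10

hence w(1..10) = (7, 4, 1, 10, 2, 6, 5, 3, 9, 8).

D(w) has 19 cells with 8 SE-corners; essential set:

[(1, 6, 0), (2, 3, 0), (4, 3, 1), (4, 6, 2), (4, 9, 3), (6, 5, 3), (7, 3, 2), (9, 8, 7)]


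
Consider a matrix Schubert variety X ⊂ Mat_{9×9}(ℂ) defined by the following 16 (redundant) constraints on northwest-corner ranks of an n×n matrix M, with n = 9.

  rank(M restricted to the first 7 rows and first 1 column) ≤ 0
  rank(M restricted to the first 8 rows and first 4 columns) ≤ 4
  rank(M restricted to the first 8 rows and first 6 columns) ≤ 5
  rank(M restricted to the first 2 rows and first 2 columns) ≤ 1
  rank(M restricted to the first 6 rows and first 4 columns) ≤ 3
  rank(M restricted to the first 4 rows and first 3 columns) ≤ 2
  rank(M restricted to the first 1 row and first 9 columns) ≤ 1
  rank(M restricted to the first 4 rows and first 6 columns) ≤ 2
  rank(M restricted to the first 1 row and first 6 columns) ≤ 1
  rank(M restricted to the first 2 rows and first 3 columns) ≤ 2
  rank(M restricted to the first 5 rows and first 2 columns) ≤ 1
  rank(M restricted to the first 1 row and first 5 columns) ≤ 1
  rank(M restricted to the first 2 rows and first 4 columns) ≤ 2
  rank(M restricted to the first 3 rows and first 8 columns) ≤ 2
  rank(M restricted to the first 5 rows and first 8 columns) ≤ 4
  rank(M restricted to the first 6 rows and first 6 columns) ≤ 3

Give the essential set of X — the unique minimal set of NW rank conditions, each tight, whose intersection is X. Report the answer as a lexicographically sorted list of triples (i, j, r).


Rank table r_w(9×9) implied by the 16 constraints:

  0 1 1 1 1 1 1 1 1
  0 1 2 2 2 2 2 2 2
  0 1 2 2 2 2 2 2 3
  0 1 2 2 2 2 3 3 4
  0 1 2 3 3 3 4 4 5
  0 1 2 3 3 3 4 5 6
  0 1 2 3 4 4 5 6 7
  1 2 3 4 5 5 6 7 8
  1 2 3 4 5 6 7 8 9

hence w(1..9) = (2, 3, 9, 7, 4, 8, 5, 1, 6).

4 SE-corners of the 17-cell Rothe diagram give Ess(w):

[(3, 8, 2), (4, 6, 2), (6, 6, 3), (7, 1, 0)]


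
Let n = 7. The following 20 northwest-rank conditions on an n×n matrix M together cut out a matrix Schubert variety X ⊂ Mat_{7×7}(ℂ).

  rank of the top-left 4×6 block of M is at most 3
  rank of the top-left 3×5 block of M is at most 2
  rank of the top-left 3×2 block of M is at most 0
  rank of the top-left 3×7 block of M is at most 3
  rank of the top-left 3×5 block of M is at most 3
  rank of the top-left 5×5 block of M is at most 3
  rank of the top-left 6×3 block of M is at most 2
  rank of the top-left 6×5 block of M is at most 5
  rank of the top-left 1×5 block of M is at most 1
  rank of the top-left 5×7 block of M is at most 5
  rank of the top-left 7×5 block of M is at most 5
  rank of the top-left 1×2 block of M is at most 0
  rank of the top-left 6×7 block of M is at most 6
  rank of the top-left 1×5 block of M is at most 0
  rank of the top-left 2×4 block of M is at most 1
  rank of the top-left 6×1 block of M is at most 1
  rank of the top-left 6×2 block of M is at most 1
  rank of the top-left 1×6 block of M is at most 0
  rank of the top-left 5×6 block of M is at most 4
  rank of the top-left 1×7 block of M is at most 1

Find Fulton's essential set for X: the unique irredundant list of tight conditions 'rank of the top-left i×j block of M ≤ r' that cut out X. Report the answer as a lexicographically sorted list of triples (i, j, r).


Rank table r_w(7×7) implied by the 20 constraints:

  i=1: 0  0  0  0  0  0  1
  i=2: 0  0  1  1  1  1  2
  i=3: 0  0  1  2  2  2  3
  i=4: 1  1  2  3  3  3  4
  i=5: 1  1  2  3  3  4  5
  i=6: 1  1  2  3  4  5  6
  i=7: 1  2  3  4  5  6  7

reading off 1-entries of Δ²R: w = (7, 3, 4, 1, 6, 5, 2).

|D(w)|=13, |Ess(w)|=4:

[(1, 6, 0), (3, 2, 0), (5, 5, 3), (6, 2, 1)]


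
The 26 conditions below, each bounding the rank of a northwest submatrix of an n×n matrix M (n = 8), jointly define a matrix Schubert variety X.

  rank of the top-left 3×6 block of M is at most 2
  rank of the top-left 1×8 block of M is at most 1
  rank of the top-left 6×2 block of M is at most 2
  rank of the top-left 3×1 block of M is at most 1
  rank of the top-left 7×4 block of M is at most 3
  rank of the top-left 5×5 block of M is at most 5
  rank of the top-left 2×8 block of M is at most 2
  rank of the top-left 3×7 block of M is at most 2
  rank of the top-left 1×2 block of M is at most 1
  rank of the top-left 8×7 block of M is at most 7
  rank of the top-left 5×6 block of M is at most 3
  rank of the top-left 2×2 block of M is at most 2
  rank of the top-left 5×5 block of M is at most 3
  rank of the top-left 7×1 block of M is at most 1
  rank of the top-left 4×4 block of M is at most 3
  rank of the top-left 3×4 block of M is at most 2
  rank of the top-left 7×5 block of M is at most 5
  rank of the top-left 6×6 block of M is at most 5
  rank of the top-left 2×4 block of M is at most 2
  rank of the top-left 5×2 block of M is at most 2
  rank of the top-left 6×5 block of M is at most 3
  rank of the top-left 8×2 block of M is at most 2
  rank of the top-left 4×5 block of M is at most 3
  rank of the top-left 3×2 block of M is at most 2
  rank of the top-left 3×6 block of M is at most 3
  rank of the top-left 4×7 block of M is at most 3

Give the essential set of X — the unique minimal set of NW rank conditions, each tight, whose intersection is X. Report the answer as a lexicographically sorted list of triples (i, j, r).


Rank table r_w(8×8) implied by the 26 constraints:

  i=1: 1 | 1 | 1 | 1 | 1 | 1 | 1 | 1
  i=2: 1 | 2 | 2 | 2 | 2 | 2 | 2 | 2
  i=3: 1 | 2 | 2 | 2 | 2 | 2 | 2 | 3
  i=4: 1 | 2 | 3 | 3 | 3 | 3 | 3 | 4
  i=5: 1 | 2 | 3 | 3 | 3 | 3 | 4 | 5
  i=6: 1 | 2 | 3 | 3 | 3 | 4 | 5 | 6
  i=7: 1 | 2 | 3 | 3 | 4 | 5 | 6 | 7
  i=8: 1 | 2 | 3 | 4 | 5 | 6 | 7 | 8

so w = (1, 2, 8, 3, 7, 6, 5, 4).

ℓ(w)=11; the 4 essential cells (i,j,r):

[(3, 7, 2), (5, 6, 3), (6, 5, 3), (7, 4, 3)]


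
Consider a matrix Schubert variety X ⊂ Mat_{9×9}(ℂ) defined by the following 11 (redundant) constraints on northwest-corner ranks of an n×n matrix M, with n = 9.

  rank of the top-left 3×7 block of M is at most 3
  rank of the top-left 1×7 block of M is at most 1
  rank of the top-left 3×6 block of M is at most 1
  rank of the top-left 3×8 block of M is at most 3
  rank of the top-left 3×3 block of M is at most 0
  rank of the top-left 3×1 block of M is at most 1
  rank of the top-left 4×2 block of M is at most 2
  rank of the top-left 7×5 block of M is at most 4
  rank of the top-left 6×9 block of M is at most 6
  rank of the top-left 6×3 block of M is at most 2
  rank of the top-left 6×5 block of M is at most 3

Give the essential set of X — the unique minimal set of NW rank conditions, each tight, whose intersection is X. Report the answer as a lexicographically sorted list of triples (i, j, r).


Recovering R(i,j) via the rank-extension bound from the 11 conditions:

  i=1: 0 0 0 1 1 1 1 1 1
  i=2: 0 0 0 1 1 1 2 2 2
  i=3: 0 0 0 1 1 1 2 3 3
  i=4: 1 1 1 2 2 2 3 4 4
  i=5: 1 2 2 3 3 3 4 5 5
  i=6: 1 2 2 3 3 4 5 6 6
  i=7: 1 2 3 4 4 5 6 7 7
  i=8: 1 2 3 4 5 6 7 8 8
  i=9: 1 2 3 4 5 6 7 8 9

reading off 1-entries of Δ²R: w = (4, 7, 8, 1, 2, 6, 3, 5, 9).

Fulton essential set (4 of the 15 Rothe cells):

[(3, 3, 0), (3, 6, 1), (6, 3, 2), (6, 5, 3)]


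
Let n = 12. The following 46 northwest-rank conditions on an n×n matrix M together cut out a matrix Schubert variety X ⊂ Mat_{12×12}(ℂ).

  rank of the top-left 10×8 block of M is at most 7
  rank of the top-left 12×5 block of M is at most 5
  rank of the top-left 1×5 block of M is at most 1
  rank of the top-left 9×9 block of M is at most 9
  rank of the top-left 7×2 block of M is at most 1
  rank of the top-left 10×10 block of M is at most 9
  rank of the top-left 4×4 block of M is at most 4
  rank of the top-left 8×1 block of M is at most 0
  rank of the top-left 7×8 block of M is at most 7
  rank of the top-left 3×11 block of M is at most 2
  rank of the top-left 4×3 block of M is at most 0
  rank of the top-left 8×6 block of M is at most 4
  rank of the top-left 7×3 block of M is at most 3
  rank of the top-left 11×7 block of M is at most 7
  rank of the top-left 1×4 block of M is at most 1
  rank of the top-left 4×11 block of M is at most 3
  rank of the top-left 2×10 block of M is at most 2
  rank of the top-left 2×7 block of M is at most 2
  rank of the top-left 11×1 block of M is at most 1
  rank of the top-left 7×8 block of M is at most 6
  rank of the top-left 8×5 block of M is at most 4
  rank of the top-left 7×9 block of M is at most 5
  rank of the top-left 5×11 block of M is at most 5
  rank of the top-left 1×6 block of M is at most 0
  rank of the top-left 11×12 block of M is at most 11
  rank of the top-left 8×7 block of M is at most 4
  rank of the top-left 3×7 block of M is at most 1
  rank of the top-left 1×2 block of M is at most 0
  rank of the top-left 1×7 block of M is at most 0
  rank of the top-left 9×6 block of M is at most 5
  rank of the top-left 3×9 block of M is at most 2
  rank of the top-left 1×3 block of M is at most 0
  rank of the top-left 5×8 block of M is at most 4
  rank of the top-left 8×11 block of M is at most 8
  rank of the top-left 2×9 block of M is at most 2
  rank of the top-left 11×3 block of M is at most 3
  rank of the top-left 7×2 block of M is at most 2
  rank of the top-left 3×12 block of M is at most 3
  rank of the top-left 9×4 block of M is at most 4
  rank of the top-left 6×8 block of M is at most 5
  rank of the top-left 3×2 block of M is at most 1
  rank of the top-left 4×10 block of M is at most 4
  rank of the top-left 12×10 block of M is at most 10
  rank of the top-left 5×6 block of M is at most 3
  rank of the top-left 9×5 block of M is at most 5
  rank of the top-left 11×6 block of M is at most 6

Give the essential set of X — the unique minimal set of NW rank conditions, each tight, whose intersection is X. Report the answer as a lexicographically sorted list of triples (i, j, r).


Rank table r_w(12×12) implied by the 46 constraints:

  row 1: 0, 0, 0, 0, 0, 0, 0, 1, 1, 1, 1, 1
  row 2: 0, 0, 0, 1, 1, 1, 1, 2, 2, 2, 2, 2
  row 3: 0, 0, 0, 1, 1, 1, 1, 2, 2, 2, 2, 3
  row 4: 0, 0, 0, 1, 2, 2, 2, 3, 3, 3, 3, 4
  row 5: 0, 1, 1, 2, 3, 3, 3, 4, 4, 4, 4, 5
  row 6: 0, 1, 2, 3, 4, 4, 4, 5, 5, 5, 5, 6
  row 7: 0, 1, 2, 3, 4, 4, 4, 5, 5, 6, 6, 7
  row 8: 0, 1, 2, 3, 4, 4, 4, 5, 6, 7, 7, 8
  row 9: 1, 2, 3, 4, 5, 5, 5, 6, 7, 8, 8, 9
  row 10: 1, 2, 3, 4, 5, 6, 6, 7, 8, 9, 9, 10
  row 11: 1, 2, 3, 4, 5, 6, 7, 8, 9, 10, 10, 11
  row 12: 1, 2, 3, 4, 5, 6, 7, 8, 9, 10, 11, 12

hence w(1..12) = (8, 4, 12, 5, 2, 3, 10, 9, 1, 6, 7, 11).

Fulton essential set (7 of the 31 Rothe cells):

[(1, 7, 0), (3, 7, 1), (3, 11, 2), (4, 3, 0), (7, 9, 5), (8, 1, 0), (8, 7, 4)]


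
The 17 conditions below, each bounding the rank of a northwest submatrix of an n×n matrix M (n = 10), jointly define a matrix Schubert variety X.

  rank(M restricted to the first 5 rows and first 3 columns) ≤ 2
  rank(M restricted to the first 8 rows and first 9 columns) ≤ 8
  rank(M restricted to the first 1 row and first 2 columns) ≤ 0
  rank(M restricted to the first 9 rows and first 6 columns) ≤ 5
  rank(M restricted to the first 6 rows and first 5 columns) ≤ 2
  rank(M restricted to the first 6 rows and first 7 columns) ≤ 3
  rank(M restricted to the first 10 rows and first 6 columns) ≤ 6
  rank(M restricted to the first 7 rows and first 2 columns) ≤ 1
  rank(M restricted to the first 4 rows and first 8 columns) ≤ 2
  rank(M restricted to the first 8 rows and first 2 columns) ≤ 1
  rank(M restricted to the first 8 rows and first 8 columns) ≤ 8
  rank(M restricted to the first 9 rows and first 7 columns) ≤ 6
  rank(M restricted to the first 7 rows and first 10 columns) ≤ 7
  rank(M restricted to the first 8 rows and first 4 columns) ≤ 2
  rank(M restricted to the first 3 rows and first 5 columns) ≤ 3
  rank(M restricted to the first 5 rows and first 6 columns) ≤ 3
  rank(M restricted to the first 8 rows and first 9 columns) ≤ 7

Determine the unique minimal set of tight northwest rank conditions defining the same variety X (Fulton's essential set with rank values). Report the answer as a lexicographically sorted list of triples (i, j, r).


Rank table r_w(10×10) implied by the 17 constraints:

  0, 0, 1, 1, 1, 1, 1, 1, 1, 1
  1, 1, 2, 2, 2, 2, 2, 2, 2, 2
  1, 1, 2, 2, 2, 2, 2, 2, 3, 3
  1, 1, 2, 2, 2, 2, 2, 2, 3, 4
  1, 1, 2, 2, 2, 3, 3, 3, 4, 5
  1, 1, 2, 2, 2, 3, 3, 4, 5, 6
  1, 1, 2, 2, 3, 4, 4, 5, 6, 7
  1, 1, 2, 2, 3, 4, 5, 6, 7, 8
  1, 2, 3, 3, 4, 5, 6, 7, 8, 9
  1, 2, 3, 4, 5, 6, 7, 8, 9, 10

giving w = (3, 1, 9, 10, 6, 8, 5, 7, 2, 4) via Δ²R.

Fulton essential set (6 of the 25 Rothe cells):

[(1, 2, 0), (4, 8, 2), (6, 5, 2), (6, 7, 3), (8, 2, 1), (8, 4, 2)]


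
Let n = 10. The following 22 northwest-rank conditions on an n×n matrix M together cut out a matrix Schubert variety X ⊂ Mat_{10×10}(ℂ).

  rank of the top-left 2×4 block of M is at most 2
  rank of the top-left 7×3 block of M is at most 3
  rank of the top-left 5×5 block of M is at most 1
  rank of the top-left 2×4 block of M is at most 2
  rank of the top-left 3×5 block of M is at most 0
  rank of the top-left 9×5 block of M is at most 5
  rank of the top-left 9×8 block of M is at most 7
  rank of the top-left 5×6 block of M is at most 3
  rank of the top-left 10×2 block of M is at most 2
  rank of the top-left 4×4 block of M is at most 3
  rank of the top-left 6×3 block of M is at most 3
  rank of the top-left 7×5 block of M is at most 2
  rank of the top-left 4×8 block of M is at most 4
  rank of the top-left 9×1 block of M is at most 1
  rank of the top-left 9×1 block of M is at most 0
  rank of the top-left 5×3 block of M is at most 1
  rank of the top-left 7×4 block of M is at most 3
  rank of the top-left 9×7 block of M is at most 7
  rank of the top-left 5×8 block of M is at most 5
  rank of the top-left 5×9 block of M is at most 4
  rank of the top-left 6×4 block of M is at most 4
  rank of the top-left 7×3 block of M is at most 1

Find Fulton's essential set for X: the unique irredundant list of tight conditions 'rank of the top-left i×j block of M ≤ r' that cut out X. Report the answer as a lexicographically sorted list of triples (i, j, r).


Reconstructing r_w from the 22 given conditions:

  row 1: 0 0 0 0 0 1 1 1 1 1
  row 2: 0 0 0 0 0 1 2 2 2 2
  row 3: 0 0 0 0 0 1 2 3 3 3
  row 4: 0 1 1 1 1 2 3 4 4 4
  row 5: 0 1 1 1 1 2 3 4 4 5
  row 6: 0 1 1 2 2 3 4 5 5 6
  row 7: 0 1 1 2 2 3 4 5 6 7
  row 8: 0 1 2 3 3 4 5 6 7 8
  row 9: 0 1 2 3 4 5 6 7 8 9
  row 10: 1 2 3 4 5 6 7 8 9 10

second differences of R give the permutation w = (6, 7, 8, 2, 10, 4, 9, 3, 5, 1).

D(w) has 28 cells with 6 SE-corners; essential set:

[(3, 5, 0), (5, 5, 1), (5, 9, 4), (7, 3, 1), (7, 5, 2), (9, 1, 0)]


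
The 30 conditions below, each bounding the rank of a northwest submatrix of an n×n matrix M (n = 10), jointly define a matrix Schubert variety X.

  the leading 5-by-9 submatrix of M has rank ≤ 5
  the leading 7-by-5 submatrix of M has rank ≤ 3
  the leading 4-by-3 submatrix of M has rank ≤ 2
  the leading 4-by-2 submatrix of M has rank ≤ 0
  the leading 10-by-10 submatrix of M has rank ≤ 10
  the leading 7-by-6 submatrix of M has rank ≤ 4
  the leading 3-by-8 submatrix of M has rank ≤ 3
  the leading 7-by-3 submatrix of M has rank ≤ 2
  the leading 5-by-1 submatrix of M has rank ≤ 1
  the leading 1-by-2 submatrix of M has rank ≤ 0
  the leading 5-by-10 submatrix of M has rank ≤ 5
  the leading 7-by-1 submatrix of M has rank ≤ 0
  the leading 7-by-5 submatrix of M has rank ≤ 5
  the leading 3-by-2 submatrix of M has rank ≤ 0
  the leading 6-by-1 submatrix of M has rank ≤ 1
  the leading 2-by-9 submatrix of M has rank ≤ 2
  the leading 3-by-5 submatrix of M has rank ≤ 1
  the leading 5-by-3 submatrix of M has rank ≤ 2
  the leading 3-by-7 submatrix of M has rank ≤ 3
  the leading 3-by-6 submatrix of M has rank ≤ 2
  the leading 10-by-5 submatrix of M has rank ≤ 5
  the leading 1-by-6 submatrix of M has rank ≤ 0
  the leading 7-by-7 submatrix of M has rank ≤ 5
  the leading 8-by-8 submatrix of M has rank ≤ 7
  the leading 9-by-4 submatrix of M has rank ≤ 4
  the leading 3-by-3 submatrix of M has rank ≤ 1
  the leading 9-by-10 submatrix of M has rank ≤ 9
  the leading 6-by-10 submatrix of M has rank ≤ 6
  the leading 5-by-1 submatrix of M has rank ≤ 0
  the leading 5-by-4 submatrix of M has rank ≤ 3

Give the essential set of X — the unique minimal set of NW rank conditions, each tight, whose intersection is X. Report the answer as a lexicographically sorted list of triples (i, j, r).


Rank table r_w(10×10) implied by the 30 constraints:

  row 1: 0 0 0 0 0 0 1 1 1 1
  row 2: 0 0 1 1 1 1 2 2 2 2
  row 3: 0 0 1 1 1 2 3 3 3 3
  row 4: 0 0 1 2 2 3 4 4 4 4
  row 5: 0 1 2 3 3 4 5 5 5 5
  row 6: 0 1 2 3 3 4 5 6 6 6
  row 7: 0 1 2 3 3 4 5 6 7 7
  row 8: 1 2 3 4 4 5 6 7 8 8
  row 9: 1 2 3 4 5 6 7 8 9 9
  row 10: 1 2 3 4 5 6 7 8 9 10

giving w = (7, 3, 6, 4, 2, 8, 9, 1, 5, 10) via Δ²R.

5 SE-corners of the 19-cell Rothe diagram give Ess(w):

[(1, 6, 0), (3, 5, 1), (4, 2, 0), (7, 1, 0), (7, 5, 3)]


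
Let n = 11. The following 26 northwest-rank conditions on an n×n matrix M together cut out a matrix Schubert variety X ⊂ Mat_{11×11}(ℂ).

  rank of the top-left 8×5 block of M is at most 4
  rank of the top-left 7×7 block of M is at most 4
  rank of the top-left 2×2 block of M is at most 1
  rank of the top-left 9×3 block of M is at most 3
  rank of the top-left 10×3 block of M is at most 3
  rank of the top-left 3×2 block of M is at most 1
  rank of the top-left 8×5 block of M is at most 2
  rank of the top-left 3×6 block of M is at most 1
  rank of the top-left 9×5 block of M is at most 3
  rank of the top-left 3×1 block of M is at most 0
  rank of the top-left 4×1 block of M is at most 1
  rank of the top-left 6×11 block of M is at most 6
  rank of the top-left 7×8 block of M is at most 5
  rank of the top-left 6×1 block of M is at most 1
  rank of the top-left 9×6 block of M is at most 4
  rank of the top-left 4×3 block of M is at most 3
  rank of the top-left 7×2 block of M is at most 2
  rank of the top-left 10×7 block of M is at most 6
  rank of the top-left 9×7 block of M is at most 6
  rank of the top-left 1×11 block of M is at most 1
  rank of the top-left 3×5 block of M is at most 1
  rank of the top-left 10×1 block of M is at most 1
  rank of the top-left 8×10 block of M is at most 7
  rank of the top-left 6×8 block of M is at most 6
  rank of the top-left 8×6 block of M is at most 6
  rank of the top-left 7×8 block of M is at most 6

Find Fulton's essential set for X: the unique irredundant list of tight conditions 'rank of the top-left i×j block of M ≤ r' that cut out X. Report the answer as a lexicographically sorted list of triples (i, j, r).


Recovering R(i,j) via the rank-extension bound from the 26 conditions:

  i=1: 0  1  1  1  1  1  1  1  1  1  1
  i=2: 0  1  1  1  1  1  2  2  2  2  2
  i=3: 0  1  1  1  1  1  2  3  3  3  3
  i=4: 1  2  2  2  2  2  3  4  4  4  4
  i=5: 1  2  2  2  2  3  4  5  5  5  5
  i=6: 1  2  2  2  2  3  4  5  6  6  6
  i=7: 1  2  2  2  2  3  4  5  6  7  7
  i=8: 1  2  2  2  2  3  4  5  6  7  8
  i=9: 1  2  3  3  3  4  5  6  7  8  9
  i=10: 1  2  3  4  4  5  6  7  8  9  10
  i=11: 1  2  3  4  5  6  7  8  9  10  11

hence w(1..11) = (2, 7, 8, 1, 6, 9, 10, 11, 3, 4, 5).

Rothe diagram D(w) (23 cells), 3 SE-corners (essential conditions):

[(3, 1, 0), (3, 6, 1), (8, 5, 2)]


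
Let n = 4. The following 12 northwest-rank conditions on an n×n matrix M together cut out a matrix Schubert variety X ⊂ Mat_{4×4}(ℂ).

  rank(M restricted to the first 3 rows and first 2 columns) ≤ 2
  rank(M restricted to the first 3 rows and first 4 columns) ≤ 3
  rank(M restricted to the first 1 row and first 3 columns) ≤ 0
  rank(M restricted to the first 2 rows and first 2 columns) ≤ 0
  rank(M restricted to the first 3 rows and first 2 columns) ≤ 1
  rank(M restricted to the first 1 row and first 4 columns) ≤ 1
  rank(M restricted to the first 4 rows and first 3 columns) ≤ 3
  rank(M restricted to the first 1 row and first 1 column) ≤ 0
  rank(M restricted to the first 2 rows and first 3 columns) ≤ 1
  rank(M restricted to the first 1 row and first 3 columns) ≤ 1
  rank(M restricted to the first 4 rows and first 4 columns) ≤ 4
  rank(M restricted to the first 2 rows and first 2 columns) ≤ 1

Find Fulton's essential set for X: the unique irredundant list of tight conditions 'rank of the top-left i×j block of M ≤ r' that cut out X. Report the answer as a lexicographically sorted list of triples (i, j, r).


Recovering R(i,j) via the rank-extension bound from the 12 conditions:

  row 1: 0, 0, 0, 1
  row 2: 0, 0, 1, 2
  row 3: 1, 1, 2, 3
  row 4: 1, 2, 3, 4

reading off 1-entries of Δ²R: w = (4, 3, 1, 2).

|D(w)|=5, |Ess(w)|=2:

[(1, 3, 0), (2, 2, 0)]


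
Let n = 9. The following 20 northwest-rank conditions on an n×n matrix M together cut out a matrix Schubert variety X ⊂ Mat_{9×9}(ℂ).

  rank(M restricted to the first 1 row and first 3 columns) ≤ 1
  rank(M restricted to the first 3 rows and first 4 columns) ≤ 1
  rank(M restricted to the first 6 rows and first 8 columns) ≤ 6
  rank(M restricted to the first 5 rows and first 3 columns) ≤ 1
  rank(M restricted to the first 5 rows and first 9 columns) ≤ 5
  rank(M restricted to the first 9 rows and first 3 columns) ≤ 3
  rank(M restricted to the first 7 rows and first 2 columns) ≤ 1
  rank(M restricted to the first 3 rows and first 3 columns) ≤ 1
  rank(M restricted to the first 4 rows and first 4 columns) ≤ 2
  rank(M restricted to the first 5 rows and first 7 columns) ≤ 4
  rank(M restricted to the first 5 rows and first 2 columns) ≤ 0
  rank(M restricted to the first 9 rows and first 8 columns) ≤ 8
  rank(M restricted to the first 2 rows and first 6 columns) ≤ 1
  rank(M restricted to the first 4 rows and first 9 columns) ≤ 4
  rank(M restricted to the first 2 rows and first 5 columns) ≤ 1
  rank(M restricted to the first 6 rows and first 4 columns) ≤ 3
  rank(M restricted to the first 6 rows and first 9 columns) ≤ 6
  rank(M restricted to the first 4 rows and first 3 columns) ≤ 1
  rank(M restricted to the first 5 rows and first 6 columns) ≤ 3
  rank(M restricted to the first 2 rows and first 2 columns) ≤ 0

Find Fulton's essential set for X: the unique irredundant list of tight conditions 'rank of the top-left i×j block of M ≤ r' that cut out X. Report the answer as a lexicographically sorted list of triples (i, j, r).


Computing R[i][j] = min implied NW-rank bound (n=9, 20 conditions):

  row 1: 0, 0, 1, 1, 1, 1, 1, 1, 1
  row 2: 0, 0, 1, 1, 1, 1, 2, 2, 2
  row 3: 0, 0, 1, 1, 2, 2, 3, 3, 3
  row 4: 0, 0, 1, 2, 3, 3, 4, 4, 4
  row 5: 0, 0, 1, 2, 3, 3, 4, 5, 5
  row 6: 1, 1, 2, 3, 4, 4, 5, 6, 6
  row 7: 1, 1, 2, 3, 4, 5, 6, 7, 7
  row 8: 1, 2, 3, 4, 5, 6, 7, 8, 8
  row 9: 1, 2, 3, 4, 5, 6, 7, 8, 9

reading off 1-entries of Δ²R: w = (3, 7, 5, 4, 8, 1, 6, 2, 9).

Rothe diagram D(w) (16 cells), 5 SE-corners (essential conditions):

[(2, 6, 1), (3, 4, 1), (5, 2, 0), (5, 6, 3), (7, 2, 1)]


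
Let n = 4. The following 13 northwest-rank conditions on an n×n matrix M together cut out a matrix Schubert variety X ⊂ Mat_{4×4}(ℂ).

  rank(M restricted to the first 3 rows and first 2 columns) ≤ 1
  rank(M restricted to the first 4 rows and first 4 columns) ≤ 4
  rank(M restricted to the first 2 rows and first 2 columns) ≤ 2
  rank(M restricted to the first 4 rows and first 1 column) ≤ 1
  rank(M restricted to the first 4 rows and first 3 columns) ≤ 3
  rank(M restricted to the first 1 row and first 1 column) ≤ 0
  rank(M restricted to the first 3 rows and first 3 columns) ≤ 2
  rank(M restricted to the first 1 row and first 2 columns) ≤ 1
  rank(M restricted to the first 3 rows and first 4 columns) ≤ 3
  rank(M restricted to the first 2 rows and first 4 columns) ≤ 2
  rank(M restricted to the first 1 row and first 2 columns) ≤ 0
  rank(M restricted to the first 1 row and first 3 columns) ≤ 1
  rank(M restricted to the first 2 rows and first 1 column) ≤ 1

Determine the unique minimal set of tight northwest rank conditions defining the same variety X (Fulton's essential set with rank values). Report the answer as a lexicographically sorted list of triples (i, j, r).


Propagating the 13 rank bounds to every northwest block:

  row 1: 0 0 1 1
  row 2: 1 1 2 2
  row 3: 1 1 2 3
  row 4: 1 2 3 4

reading off 1-entries of Δ²R: w = (3, 1, 4, 2).

Rothe diagram D(w) (3 cells), 2 SE-corners (essential conditions):

[(1, 2, 0), (3, 2, 1)]


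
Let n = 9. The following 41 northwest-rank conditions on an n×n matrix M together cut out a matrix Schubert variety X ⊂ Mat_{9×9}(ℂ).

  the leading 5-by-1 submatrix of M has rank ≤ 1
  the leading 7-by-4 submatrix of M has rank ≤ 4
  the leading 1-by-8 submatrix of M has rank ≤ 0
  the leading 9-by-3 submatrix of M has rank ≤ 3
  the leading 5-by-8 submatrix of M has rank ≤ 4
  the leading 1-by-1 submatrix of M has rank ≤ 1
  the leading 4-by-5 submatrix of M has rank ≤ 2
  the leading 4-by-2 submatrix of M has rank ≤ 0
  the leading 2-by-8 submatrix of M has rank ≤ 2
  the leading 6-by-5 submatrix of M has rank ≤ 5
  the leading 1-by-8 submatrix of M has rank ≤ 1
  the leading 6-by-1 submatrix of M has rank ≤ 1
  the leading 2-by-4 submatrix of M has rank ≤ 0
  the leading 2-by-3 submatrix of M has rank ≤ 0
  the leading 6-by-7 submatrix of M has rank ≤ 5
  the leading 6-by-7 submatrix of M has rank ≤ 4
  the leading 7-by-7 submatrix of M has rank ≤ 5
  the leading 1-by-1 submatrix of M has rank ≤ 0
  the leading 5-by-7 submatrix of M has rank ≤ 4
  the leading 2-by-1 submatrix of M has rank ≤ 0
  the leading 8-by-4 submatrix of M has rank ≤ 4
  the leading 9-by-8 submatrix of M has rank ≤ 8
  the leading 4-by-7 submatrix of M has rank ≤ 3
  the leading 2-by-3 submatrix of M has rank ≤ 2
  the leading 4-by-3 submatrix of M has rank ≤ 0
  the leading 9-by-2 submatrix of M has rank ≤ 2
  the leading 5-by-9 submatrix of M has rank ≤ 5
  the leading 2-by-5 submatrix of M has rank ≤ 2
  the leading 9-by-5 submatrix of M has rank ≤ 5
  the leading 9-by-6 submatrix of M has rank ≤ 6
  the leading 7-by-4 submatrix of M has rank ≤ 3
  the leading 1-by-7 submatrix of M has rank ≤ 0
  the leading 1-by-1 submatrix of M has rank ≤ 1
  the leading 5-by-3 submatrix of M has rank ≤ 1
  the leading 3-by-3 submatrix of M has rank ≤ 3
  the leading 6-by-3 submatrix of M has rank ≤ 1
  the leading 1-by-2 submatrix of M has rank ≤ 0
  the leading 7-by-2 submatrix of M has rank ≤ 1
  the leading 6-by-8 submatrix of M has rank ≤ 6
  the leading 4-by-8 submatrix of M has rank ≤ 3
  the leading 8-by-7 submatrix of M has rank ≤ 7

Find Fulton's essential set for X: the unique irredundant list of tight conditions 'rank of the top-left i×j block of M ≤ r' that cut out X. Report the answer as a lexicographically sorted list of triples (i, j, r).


Propagating the 41 rank bounds to every northwest block:

  i=1: 0 | 0 | 0 | 0 | 0 | 0 | 0 | 0 | 1
  i=2: 0 | 0 | 0 | 0 | 1 | 1 | 1 | 1 | 2
  i=3: 0 | 0 | 0 | 1 | 2 | 2 | 2 | 2 | 3
  i=4: 0 | 0 | 0 | 1 | 2 | 3 | 3 | 3 | 4
  i=5: 1 | 1 | 1 | 2 | 3 | 4 | 4 | 4 | 5
  i=6: 1 | 1 | 1 | 2 | 3 | 4 | 4 | 5 | 6
  i=7: 1 | 1 | 2 | 3 | 4 | 5 | 5 | 6 | 7
  i=8: 1 | 2 | 3 | 4 | 5 | 6 | 6 | 7 | 8
  i=9: 1 | 2 | 3 | 4 | 5 | 6 | 7 | 8 | 9

reading off 1-entries of Δ²R: w = (9, 5, 4, 6, 1, 8, 3, 2, 7).

Rothe diagram D(w) (22 cells), 6 SE-corners (essential conditions):

[(1, 8, 0), (2, 4, 0), (4, 3, 0), (6, 3, 1), (6, 7, 4), (7, 2, 1)]


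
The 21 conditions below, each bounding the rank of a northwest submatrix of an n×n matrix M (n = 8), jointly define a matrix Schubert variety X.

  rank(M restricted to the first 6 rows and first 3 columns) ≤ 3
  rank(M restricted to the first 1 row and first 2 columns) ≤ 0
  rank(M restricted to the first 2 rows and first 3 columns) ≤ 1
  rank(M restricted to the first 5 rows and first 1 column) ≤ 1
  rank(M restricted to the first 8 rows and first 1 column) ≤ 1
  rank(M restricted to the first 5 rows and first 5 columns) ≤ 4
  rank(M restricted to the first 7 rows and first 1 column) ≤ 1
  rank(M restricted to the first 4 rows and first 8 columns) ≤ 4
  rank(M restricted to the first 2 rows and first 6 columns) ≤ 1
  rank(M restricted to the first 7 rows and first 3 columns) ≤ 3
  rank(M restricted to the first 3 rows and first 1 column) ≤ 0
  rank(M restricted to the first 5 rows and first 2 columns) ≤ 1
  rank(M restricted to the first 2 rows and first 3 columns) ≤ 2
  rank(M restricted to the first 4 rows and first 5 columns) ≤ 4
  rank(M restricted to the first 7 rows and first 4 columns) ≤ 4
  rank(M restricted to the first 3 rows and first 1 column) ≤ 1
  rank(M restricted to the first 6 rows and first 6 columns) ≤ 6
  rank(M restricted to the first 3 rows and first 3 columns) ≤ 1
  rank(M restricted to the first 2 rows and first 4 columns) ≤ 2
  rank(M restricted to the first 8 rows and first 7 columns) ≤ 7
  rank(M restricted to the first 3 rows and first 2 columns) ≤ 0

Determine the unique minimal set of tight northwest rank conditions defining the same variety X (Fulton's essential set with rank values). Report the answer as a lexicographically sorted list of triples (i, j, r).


Propagating the 21 rank bounds to every northwest block:

  i=1: 0  0  1  1  1  1  1  1
  i=2: 0  0  1  1  1  1  2  2
  i=3: 0  0  1  2  2  2  3  3
  i=4: 1  1  2  3  3  3  4  4
  i=5: 1  1  2  3  4  4  5  5
  i=6: 1  2  3  4  5  5  6  6
  i=7: 1  2  3  4  5  6  7  7
  i=8: 1  2  3  4  5  6  7  8

hence w(1..8) = (3, 7, 4, 1, 5, 2, 6, 8).

ℓ(w)=10; the 3 essential cells (i,j,r):

[(2, 6, 1), (3, 2, 0), (5, 2, 1)]


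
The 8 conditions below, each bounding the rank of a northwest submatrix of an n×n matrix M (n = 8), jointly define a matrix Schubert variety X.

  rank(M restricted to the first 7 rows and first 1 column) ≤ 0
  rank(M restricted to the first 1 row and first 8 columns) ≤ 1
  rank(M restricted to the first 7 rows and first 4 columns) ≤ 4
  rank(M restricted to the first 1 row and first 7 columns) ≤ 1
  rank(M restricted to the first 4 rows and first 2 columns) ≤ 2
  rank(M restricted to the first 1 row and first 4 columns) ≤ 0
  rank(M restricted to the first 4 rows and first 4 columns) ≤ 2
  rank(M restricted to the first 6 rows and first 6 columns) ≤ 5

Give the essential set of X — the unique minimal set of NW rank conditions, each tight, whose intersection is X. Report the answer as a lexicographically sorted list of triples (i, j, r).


Propagating the 8 rank bounds to every northwest block:

  0 | 0 | 0 | 0 | 1 | 1 | 1 | 1
  0 | 1 | 1 | 1 | 2 | 2 | 2 | 2
  0 | 1 | 2 | 2 | 3 | 3 | 3 | 3
  0 | 1 | 2 | 2 | 3 | 4 | 4 | 4
  0 | 1 | 2 | 3 | 4 | 5 | 5 | 5
  0 | 1 | 2 | 3 | 4 | 5 | 6 | 6
  0 | 1 | 2 | 3 | 4 | 5 | 6 | 7
  1 | 2 | 3 | 4 | 5 | 6 | 7 | 8

second differences of R give the permutation w = (5, 2, 3, 6, 4, 7, 8, 1).

|D(w)|=11, |Ess(w)|=3:

[(1, 4, 0), (4, 4, 2), (7, 1, 0)]


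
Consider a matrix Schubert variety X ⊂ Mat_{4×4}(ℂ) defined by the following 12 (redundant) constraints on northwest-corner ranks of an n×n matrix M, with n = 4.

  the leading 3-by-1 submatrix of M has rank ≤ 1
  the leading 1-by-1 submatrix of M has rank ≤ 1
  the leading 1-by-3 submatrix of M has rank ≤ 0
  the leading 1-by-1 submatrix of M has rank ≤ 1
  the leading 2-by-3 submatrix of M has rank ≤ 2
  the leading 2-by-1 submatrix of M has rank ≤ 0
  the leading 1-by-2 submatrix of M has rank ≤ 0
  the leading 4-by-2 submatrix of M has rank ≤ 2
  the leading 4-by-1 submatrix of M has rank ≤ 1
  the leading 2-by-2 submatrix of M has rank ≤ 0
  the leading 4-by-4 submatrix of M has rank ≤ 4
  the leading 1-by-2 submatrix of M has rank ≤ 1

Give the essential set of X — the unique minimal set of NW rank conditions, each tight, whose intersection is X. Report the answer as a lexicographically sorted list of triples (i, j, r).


Rank table r_w(4×4) implied by the 12 constraints:

  row 1: 0 | 0 | 0 | 1
  row 2: 0 | 0 | 1 | 2
  row 3: 1 | 1 | 2 | 3
  row 4: 1 | 2 | 3 | 4

so w = (4, 3, 1, 2).

Fulton essential set (2 of the 5 Rothe cells):

[(1, 3, 0), (2, 2, 0)]


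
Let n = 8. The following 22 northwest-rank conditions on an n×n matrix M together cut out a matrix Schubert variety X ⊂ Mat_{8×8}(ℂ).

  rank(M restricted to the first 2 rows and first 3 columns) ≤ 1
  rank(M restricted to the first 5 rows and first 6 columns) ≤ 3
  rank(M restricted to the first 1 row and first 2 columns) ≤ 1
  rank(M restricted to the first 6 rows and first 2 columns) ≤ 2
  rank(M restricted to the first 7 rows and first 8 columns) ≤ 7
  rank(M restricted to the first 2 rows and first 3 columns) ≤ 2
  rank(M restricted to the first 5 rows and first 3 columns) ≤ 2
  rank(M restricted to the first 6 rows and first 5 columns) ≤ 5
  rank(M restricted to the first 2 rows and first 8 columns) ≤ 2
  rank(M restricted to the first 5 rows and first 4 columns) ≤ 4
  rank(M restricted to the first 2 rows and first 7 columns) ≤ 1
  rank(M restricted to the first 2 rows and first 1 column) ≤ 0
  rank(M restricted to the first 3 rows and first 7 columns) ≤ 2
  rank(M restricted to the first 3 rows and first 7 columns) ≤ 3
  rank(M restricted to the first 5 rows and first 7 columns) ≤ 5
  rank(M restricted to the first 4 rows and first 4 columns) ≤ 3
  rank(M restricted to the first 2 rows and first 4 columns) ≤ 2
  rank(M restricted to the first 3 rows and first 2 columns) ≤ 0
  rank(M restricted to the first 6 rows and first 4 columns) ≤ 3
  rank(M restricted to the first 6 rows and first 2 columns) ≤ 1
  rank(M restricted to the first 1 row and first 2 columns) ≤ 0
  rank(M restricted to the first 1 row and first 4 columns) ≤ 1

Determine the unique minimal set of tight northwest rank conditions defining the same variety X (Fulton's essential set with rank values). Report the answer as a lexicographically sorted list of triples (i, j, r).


The tightest implied rank at each (i,j), from the 22 conditions:

  i=1: 0 0 1 1 1 1 1 1
  i=2: 0 0 1 1 1 1 1 2
  i=3: 0 0 1 2 2 2 2 3
  i=4: 1 1 2 3 3 3 3 4
  i=5: 1 1 2 3 3 3 4 5
  i=6: 1 1 2 3 4 4 5 6
  i=7: 1 2 3 4 5 5 6 7
  i=8: 1 2 3 4 5 6 7 8

second differences of R give the permutation w = (3, 8, 4, 1, 7, 5, 2, 6).

ℓ(w)=14; the 4 essential cells (i,j,r):

[(2, 7, 1), (3, 2, 0), (5, 6, 3), (6, 2, 1)]


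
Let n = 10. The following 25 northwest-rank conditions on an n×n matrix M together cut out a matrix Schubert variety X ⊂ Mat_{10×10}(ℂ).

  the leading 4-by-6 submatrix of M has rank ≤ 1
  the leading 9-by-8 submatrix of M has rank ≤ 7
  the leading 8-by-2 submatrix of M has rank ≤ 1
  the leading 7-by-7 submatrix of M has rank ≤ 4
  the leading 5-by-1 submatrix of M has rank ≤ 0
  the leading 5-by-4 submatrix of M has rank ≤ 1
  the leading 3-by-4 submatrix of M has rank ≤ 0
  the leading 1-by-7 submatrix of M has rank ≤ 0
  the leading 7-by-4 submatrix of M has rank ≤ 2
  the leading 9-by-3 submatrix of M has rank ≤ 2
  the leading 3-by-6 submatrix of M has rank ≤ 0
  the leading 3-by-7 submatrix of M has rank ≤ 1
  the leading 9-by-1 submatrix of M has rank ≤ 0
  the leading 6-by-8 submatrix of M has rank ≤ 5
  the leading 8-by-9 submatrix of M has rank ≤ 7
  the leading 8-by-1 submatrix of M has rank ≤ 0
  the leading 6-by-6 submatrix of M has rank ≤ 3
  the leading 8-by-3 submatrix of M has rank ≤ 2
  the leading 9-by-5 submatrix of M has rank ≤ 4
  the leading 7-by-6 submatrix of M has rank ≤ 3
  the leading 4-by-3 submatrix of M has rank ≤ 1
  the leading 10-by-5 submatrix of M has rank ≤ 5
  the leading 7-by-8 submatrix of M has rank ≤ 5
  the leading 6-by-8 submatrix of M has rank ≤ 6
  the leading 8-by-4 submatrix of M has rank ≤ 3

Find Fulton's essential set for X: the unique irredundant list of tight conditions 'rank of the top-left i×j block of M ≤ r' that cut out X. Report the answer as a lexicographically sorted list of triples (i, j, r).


Propagating the 25 rank bounds to every northwest block:

  i=1: 0 0 0 0 0 0 0 1 1 1
  i=2: 0 0 0 0 0 0 1 2 2 2
  i=3: 0 0 0 0 0 0 1 2 3 3
  i=4: 0 1 1 1 1 1 2 3 4 4
  i=5: 0 1 1 1 2 2 3 4 5 5
  i=6: 0 1 2 2 3 3 4 5 6 6
  i=7: 0 1 2 2 3 3 4 5 6 7
  i=8: 0 1 2 3 4 4 5 6 7 8
  i=9: 0 1 2 3 4 5 6 7 8 9
  i=10: 1 2 3 4 5 6 7 8 9 10

giving w = (8, 7, 9, 2, 5, 3, 10, 4, 6, 1) via Δ²R.

Rothe diagram D(w) (29 cells), 6 SE-corners (essential conditions):

[(1, 7, 0), (3, 6, 0), (5, 4, 1), (7, 4, 2), (7, 6, 3), (9, 1, 0)]


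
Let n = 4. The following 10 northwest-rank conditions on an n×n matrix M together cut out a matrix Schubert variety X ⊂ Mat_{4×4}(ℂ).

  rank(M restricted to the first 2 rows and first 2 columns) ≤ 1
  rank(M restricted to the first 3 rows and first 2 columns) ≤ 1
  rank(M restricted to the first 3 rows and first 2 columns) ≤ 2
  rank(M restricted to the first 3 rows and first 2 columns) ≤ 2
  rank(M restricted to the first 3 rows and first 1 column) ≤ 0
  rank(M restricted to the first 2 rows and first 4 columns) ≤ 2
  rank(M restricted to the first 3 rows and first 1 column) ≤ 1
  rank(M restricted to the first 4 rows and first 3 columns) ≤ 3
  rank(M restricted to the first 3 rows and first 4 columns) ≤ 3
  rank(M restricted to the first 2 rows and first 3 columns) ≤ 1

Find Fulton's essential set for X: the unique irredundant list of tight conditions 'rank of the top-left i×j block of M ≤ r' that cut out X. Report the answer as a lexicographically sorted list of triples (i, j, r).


The tightest implied rank at each (i,j), from the 10 conditions:

  R[1]: 0 | 1 | 1 | 1
  R[2]: 0 | 1 | 1 | 2
  R[3]: 0 | 1 | 2 | 3
  R[4]: 1 | 2 | 3 | 4

giving w = (2, 4, 3, 1) via Δ²R.

|D(w)|=4, |Ess(w)|=2:

[(2, 3, 1), (3, 1, 0)]
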